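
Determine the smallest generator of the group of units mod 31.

3

φ(31) = 31 − 1 = 30 = 2 · 3 · 5.
g is a primitive root iff g^(30/q) ≢ 1 (mod 31) for each prime q ∈ {2, 3, 5}.
g = 2: 2^15 ≡ 1 — hits 1, so not a primitive root.
g = 3: 3^15 ≡ 30; 3^10 ≡ 25; 3^6 ≡ 16 — none is 1, so 3 is a primitive root.
Hence the least primitive root of 31 is 3.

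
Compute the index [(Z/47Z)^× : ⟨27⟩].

ord(27) | φ(47) = 47 − 1 = 46 = 2 · 23.
Divisors of 46: 1, 2, 23, 46.
Test each divisor d:
27^1 ≡ 27
27^2 ≡ 24
27^23 ≡ 1
So ord_47(27) = 23, hence |⟨27⟩| = 23.
[(Z/47Z)^× : ⟨27⟩] = 46/23 = 2.

2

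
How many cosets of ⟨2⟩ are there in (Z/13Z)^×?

Since 2 ∈ (Z/13Z)^×, its order divides φ(13) = 13 − 1 = 12 = 2^2 · 3.
Divisors of 12: 1, 2, 3, 4, 6, 12.
Compute 2^d (mod 13) for the divisors d until we hit 1:
2^1 ≡ 2
2^2 ≡ 4
2^3 ≡ 8
2^4 ≡ 3
2^6 ≡ 12
2^12 ≡ 1
The order of 2 is 12, so the subgroup it generates has 12 elements.
The index is φ(13) / ord(2) = 12 / 12 = 1.

1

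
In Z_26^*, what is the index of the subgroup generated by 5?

3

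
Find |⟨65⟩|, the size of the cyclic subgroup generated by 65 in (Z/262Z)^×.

ord(65) | φ(262) = φ(2)·φ(131) = 1·130 = 130 = 2 · 5 · 13.
Divisors of 130: 1, 2, 5, 10, 13, 26, 65, 130.
Check 65^d mod 262 for each divisor in increasing order:
65^1 ≡ 65 (mod 262)
65^2 ≡ 33 (mod 262)
65^5 ≡ 45 (mod 262)
65^10 ≡ 191 (mod 262)
65^13 ≡ 189 (mod 262)
65^26 ≡ 89 (mod 262)
65^65 ≡ 1 (mod 262) ✓
So ord_262(65) = 65.

65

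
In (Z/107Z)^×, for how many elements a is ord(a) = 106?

φ(107) = 107 − 1 = 106 = 2 · 53.
Since (Z/107Z)^× is cyclic of order 106, the number of elements of order d is φ(d) when d | 106 and 0 otherwise.
106 = 2 · 53 divides 106, and φ(106) = 52.

52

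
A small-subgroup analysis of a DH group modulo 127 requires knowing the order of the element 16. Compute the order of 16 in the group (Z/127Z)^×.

7

Since 16 ∈ (Z/127Z)^×, its order divides φ(127) = 127 − 1 = 126 = 2 · 3^2 · 7.
Divisors of 126: 1, 2, 3, 6, 7, 9, 14, 18, 21, 42, 63, 126.
Compute 16^d (mod 127) for the divisors d until we hit 1:
16^1 ≡ 16 (mod 127)
16^2 ≡ 2 (mod 127)
16^3 ≡ 32 (mod 127)
16^6 ≡ 8 (mod 127)
16^7 ≡ 1 (mod 127) ✓
The smallest such exponent is 7, so the order of 16 is 7.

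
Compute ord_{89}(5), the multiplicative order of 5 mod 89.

By Lagrange's theorem, ord_89(5) divides φ(89) = 89 − 1 = 88 = 2^3 · 11.
Divisors of 88: 1, 2, 4, 8, 11, 22, 44, 88.
Compute 5^d (mod 89) for the divisors d until we hit 1:
5^1 ≡ 5
5^2 ≡ 25
5^4 ≡ 2
5^8 ≡ 4
5^11 ≡ 55
5^22 ≡ 88
5^44 ≡ 1
So ord_89(5) = 44.

44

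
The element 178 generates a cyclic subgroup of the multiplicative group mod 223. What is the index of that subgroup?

The order of 178 must divide φ(223) = 223 − 1 = 222 = 2 · 3 · 37.
Divisors of 222: 1, 2, 3, 6, 37, 74, 111, 222.
Test each divisor d:
178^1 ≡ 178
178^2 ≡ 18
178^3 ≡ 82
178^6 ≡ 34
178^37 ≡ 39
178^74 ≡ 183
178^111 ≡ 1
The order of 178 is 111, so the subgroup it generates has 111 elements.
Index = |(Z/223Z)^×| / |⟨178⟩| = 222 / 111 = 2.

2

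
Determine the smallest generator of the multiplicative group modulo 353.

3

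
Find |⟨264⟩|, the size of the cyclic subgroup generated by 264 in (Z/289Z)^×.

ord(264) | φ(289) = φ(17^2) = 17·(17−1) = 272 = 2^4 · 17.
Divisors of 272: 1, 2, 4, 8, 16, 17, 34, 68, 136, 272.
Compute 264^d (mod 289) for the divisors d until we hit 1:
264^1 ≡ 264
264^2 ≡ 47
264^4 ≡ 186
264^8 ≡ 205
264^16 ≡ 120
264^17 ≡ 179
264^34 ≡ 251
264^68 ≡ 288
264^136 ≡ 1
Therefore the multiplicative order of 264 modulo 289 is 136.

136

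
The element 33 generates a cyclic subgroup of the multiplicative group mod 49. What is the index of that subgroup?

1

ord(33) | φ(49) = φ(7^2) = 7·(7−1) = 42 = 2 · 3 · 7.
Divisors of 42: 1, 2, 3, 6, 7, 14, 21, 42.
Evaluate successive powers at the divisors of 42:
33^1 ≡ 33 (mod 49)
33^2 ≡ 11 (mod 49)
33^3 ≡ 20 (mod 49)
33^6 ≡ 8 (mod 49)
33^7 ≡ 19 (mod 49)
33^14 ≡ 18 (mod 49)
33^21 ≡ 48 (mod 49)
33^42 ≡ 1 (mod 49) ✓
The order of 33 is 42, so the subgroup it generates has 42 elements.
[(Z/49Z)^× : ⟨33⟩] = 42/42 = 1.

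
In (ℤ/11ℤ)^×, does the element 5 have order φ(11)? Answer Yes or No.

No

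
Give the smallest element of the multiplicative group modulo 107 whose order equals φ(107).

2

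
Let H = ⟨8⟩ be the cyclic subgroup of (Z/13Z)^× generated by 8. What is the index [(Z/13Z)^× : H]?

3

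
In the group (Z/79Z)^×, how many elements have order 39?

24

φ(79) = 79 − 1 = 78 = 2 · 3 · 13.
In a cyclic group of order 78, there are φ(d) elements of order d for each divisor d of 78, and zero for non-divisors.
39 = 3 · 13 divides 78, and φ(39) = 24.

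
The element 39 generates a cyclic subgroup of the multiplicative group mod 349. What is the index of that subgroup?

3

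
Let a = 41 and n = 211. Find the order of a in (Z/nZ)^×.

ord(41) | φ(211) = 211 − 1 = 210 = 2 · 3 · 5 · 7.
Divisors of 210: 1, 2, 3, 5, 6, 7, 10, 14, 15, 21, 30, 35, 42, 70, 105, 210.
Compute 41^d (mod 211) for the divisors d until we hit 1:
41^1 ≡ 41 (mod 211)
41^2 ≡ 204 (mod 211)
41^3 ≡ 135 (mod 211)
41^5 ≡ 110 (mod 211)
41^6 ≡ 79 (mod 211)
41^7 ≡ 74 (mod 211)
41^10 ≡ 73 (mod 211)
41^14 ≡ 201 (mod 211)
41^15 ≡ 12 (mod 211)
41^21 ≡ 104 (mod 211)
41^30 ≡ 144 (mod 211)
41^35 ≡ 15 (mod 211)
41^42 ≡ 55 (mod 211)
41^70 ≡ 14 (mod 211)
41^105 ≡ 210 (mod 211)
41^210 ≡ 1 (mod 211) ✓
The smallest such exponent is 210, so the order of 41 is 210.

210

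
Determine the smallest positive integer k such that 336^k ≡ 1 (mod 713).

66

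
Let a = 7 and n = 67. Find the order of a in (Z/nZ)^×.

66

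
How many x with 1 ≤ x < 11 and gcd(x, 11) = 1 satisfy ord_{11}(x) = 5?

φ(11) = 11 − 1 = 10 = 2 · 5.
In a cyclic group of order 10, there are φ(d) elements of order d for each divisor d of 10, and zero for non-divisors.
5 | 10, and φ(5) = 5 − 1 = 4.

4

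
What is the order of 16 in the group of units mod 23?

11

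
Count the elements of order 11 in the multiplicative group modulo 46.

10

φ(46) = φ(2)·φ(23) = 1·22 = 22 = 2 · 11.
In a cyclic group of order 22, there are φ(d) elements of order d for each divisor d of 22, and zero for non-divisors.
11 | 22, and φ(11) = 11 − 1 = 10.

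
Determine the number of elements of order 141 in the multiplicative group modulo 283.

φ(283) = 283 − 1 = 282 = 2 · 3 · 47.
In a cyclic group of order 282, there are φ(d) elements of order d for each divisor d of 282, and zero for non-divisors.
141 = 3 · 47 divides 282, and φ(141) = 92.

92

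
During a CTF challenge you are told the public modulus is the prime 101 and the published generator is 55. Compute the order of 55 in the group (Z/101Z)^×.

The order of 55 must divide φ(101) = 101 − 1 = 100 = 2^2 · 5^2.
Divisors of 100: 1, 2, 4, 5, 10, 20, 25, 50, 100.
Compute 55^d (mod 101) for the divisors d until we hit 1:
55^1 ≡ 55
55^2 ≡ 96
55^4 ≡ 25
55^5 ≡ 62
55^10 ≡ 6
55^20 ≡ 36
55^25 ≡ 10
55^50 ≡ 100
55^100 ≡ 1
Therefore the multiplicative order of 55 modulo 101 is 100.

100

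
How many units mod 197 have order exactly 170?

φ(197) = 197 − 1 = 196 = 2^2 · 7^2.
Since (Z/197Z)^× is cyclic of order 196, the number of elements of order d is φ(d) when d | 196 and 0 otherwise.
Since 170 ∤ 196, the count is 0.

0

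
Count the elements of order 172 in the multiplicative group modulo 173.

84

φ(173) = 173 − 1 = 172 = 2^2 · 43.
(Z/173Z)^× is cyclic (|G| = 172); a cyclic group of order m has exactly φ(d) elements of each order d | m, and none otherwise.
172 = 2^2 · 43 divides 172, and φ(172) = 84.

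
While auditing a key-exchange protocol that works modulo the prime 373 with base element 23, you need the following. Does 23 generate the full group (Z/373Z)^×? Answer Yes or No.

φ(373) = 373 − 1 = 372 = 2^2 · 3 · 31.
It suffices to check that the order of 23 is not a proper divisor of 372: compute 23^(372/q) for q ∈ {2, 3, 31}.
23^186 ≡ 372 (mod 373)  [q = 2: ≢ 1 ✓]
23^124 ≡ 1 (mod 373)  [q = 3: ≡ 1 ✗]
23^12 ≡ 111 (mod 373)  [q = 31: ≢ 1 ✓]
Since 23^124 ≡ 1, the order of 23 divides 124 < 372, so 23 is not a primitive root.

No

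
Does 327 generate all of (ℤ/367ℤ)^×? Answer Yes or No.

φ(367) = 367 − 1 = 366 = 2 · 3 · 61.
Test 327^(366/q) mod 367 for each prime factor q of 366:
327^183 ≡ 1 (mod 367)  [q = 2: ≡ 1 ✗]
327^122 ≡ 1 (mod 367)  [q = 3: ≡ 1 ✗]
327^6 ≡ 346 (mod 367)  [q = 61: ≢ 1 ✓]
Since 327^183 ≡ 1, the order of 327 divides 183 < 366, so 327 is not a primitive root.

No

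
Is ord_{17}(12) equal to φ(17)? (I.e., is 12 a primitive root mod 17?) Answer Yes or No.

φ(17) = 17 − 1 = 16 = 2^4.
It suffices to check that the order of 12 is not a proper divisor of 16: compute 12^(16/q) for q ∈ {2}.
12^8 ≡ 16 (mod 17)  [q = 2: ≢ 1 ✓]
All checks pass, so 12 has order 16 and is a primitive root modulo 17.

Yes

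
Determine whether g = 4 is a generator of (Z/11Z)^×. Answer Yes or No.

No

φ(11) = 11 − 1 = 10 = 2 · 5.
An element g generates (Z/11Z)^× iff g^(10/q) ≢ 1 (mod 11) for each prime q ∈ {2, 5}.
4^5 ≡ 1 (mod 11)  [q = 2: ≡ 1 ✗]
4^2 ≡ 5 (mod 11)  [q = 5: ≢ 1 ✓]
The check at q = 2 fails, so 4 generates a proper subgroup.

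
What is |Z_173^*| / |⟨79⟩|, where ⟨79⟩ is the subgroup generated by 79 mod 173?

The order of 79 must divide φ(173) = 173 − 1 = 172 = 2^2 · 43.
Divisors of 172: 1, 2, 4, 43, 86, 172.
Evaluate successive powers at the divisors of 172:
79^1 ≡ 79 (mod 173)
79^2 ≡ 13 (mod 173)
79^4 ≡ 169 (mod 173)
79^43 ≡ 93 (mod 173)
79^86 ≡ 172 (mod 173)
79^172 ≡ 1 (mod 173) ✓
Thus |⟨79⟩| = ord(79) = 172.
Index = |(Z/173Z)^×| / |⟨79⟩| = 172 / 172 = 1.

1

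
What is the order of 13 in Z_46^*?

11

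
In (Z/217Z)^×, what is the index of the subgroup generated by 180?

30

By Lagrange's theorem, ord_217(180) divides φ(217) = φ(7·31) = (7−1)·(31−1) = 6·30 = 180 = 2^2 · 3^2 · 5.
Divisors of 180: 1, 2, 3, 4, 5, 6, 9, 10, 12, 15, 18, 20, 30, 36, 45, 60, 90, 180.
Compute 180^d (mod 217) for the divisors d until we hit 1:
180^1 ≡ 180
180^2 ≡ 67
180^3 ≡ 125
180^4 ≡ 149
180^5 ≡ 129
180^6 ≡ 1
So ord_217(180) = 6, hence |⟨180⟩| = 6.
[(Z/217Z)^× : ⟨180⟩] = 180/6 = 30.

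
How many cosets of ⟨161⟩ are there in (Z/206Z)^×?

2

Since 161 ∈ (Z/206Z)^×, its order divides φ(206) = φ(2)·φ(103) = 1·102 = 102 = 2 · 3 · 17.
Divisors of 102: 1, 2, 3, 6, 17, 34, 51, 102.
Compute 161^d (mod 206) for the divisors d until we hit 1:
161^1 ≡ 161 (mod 206)
161^2 ≡ 171 (mod 206)
161^3 ≡ 133 (mod 206)
161^6 ≡ 179 (mod 206)
161^17 ≡ 149 (mod 206)
161^34 ≡ 159 (mod 206)
161^51 ≡ 1 (mod 206) ✓
So ord_206(161) = 51, hence |⟨161⟩| = 51.
Index = |(Z/206Z)^×| / |⟨161⟩| = 102 / 51 = 2.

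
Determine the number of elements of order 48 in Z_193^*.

φ(193) = 193 − 1 = 192 = 2^6 · 3.
Since (Z/193Z)^× is cyclic of order 192, the number of elements of order d is φ(d) when d | 192 and 0 otherwise.
48 = 2^4 · 3 divides 192, and φ(48) = 16.

16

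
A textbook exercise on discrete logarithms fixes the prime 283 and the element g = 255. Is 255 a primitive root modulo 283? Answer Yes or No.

Yes

φ(283) = 283 − 1 = 282 = 2 · 3 · 47.
It suffices to check that the order of 255 is not a proper divisor of 282: compute 255^(282/q) for q ∈ {2, 3, 47}.
255^141 ≡ 282 (mod 283)  [q = 2: ≢ 1 ✓]
255^94 ≡ 44 (mod 283)  [q = 3: ≢ 1 ✓]
255^6 ≡ 168 (mod 283)  [q = 47: ≢ 1 ✓]
Every test exponent gives a nontrivial residue, hence 255 generates the full group.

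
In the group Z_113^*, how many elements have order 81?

φ(113) = 113 − 1 = 112 = 2^4 · 7.
(Z/113Z)^× is cyclic (|G| = 112); a cyclic group of order m has exactly φ(d) elements of each order d | m, and none otherwise.
Since 81 ∤ 112, the count is 0.

0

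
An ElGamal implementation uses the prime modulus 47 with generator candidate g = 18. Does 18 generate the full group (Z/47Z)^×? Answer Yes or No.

No

φ(47) = 47 − 1 = 46 = 2 · 23.
An element g generates (Z/47Z)^× iff g^(46/q) ≢ 1 (mod 47) for each prime q ∈ {2, 23}.
18^23 ≡ 1 (mod 47)  [q = 2: ≡ 1 ✗]
18^2 ≡ 42 (mod 47)  [q = 23: ≢ 1 ✓]
18^23 ≡ 1 shows ord(18) | 23, strictly less than φ(47); not a primitive root.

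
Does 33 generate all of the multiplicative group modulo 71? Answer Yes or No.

Yes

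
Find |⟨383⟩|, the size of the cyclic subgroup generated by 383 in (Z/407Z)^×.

By Lagrange's theorem, ord_407(383) divides φ(407) = φ(11·37) = (11−1)·(37−1) = 10·36 = 360 = 2^3 · 3^2 · 5.
Divisors of 360: 1, 2, 3, 4, 5, 6, 8, 9, 10, 12, 15, 18, 20, 24, 30, 36, 40, 45, 60, 72, 90, 120, 180, 360.
Compute 383^d (mod 407) for the divisors d until we hit 1:
383^1 ≡ 383 (mod 407)
383^2 ≡ 169 (mod 407)
383^3 ≡ 14 (mod 407)
383^4 ≡ 71 (mod 407)
383^5 ≡ 331 (mod 407)
383^6 ≡ 196 (mod 407)
383^8 ≡ 157 (mod 407)
383^9 ≡ 302 (mod 407)
383^10 ≡ 78 (mod 407)
383^12 ≡ 158 (mod 407)
383^15 ≡ 177 (mod 407)
383^18 ≡ 36 (mod 407)
383^20 ≡ 386 (mod 407)
383^24 ≡ 137 (mod 407)
383^30 ≡ 397 (mod 407)
383^36 ≡ 75 (mod 407)
383^40 ≡ 34 (mod 407)
383^45 ≡ 265 (mod 407)
383^60 ≡ 100 (mod 407)
383^72 ≡ 334 (mod 407)
383^90 ≡ 221 (mod 407)
383^120 ≡ 232 (mod 407)
383^180 ≡ 1 (mod 407) ✓
Therefore the multiplicative order of 383 modulo 407 is 180.

180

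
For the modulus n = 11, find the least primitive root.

2

φ(11) = 11 − 1 = 10 = 2 · 5.
g is a primitive root iff g^(10/q) ≢ 1 (mod 11) for each prime q ∈ {2, 5}.
g = 2: 2^5 ≡ 10; 2^2 ≡ 4 — none is 1, so 2 is a primitive root.
So 2 is the smallest generator of (Z/11Z)^×.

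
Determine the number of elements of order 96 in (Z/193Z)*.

32

φ(193) = 193 − 1 = 192 = 2^6 · 3.
Since (Z/193Z)^× is cyclic of order 192, the number of elements of order d is φ(d) when d | 192 and 0 otherwise.
96 = 2^5 · 3 divides 192, and φ(96) = 32.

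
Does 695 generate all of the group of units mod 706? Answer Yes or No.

No

φ(706) = φ(2)·φ(353) = 1·352 = 352 = 2^5 · 11.
695 is a primitive root mod 706 iff 695^(φ(706)/q) ≢ 1 for every prime q | φ(706), i.e. q ∈ {2, 11}.
695^176 ≡ 1 (mod 706)  [q = 2: ≡ 1 ✗]
695^32 ≡ 231 (mod 706)  [q = 11: ≢ 1 ✓]
695^176 ≡ 1 shows ord(695) | 176, strictly less than φ(706); not a primitive root.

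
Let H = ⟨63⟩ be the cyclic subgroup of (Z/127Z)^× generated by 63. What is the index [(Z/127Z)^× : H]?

ord(63) | φ(127) = 127 − 1 = 126 = 2 · 3^2 · 7.
Divisors of 126: 1, 2, 3, 6, 7, 9, 14, 18, 21, 42, 63, 126.
Compute 63^d (mod 127) for the divisors d until we hit 1:
63^1 ≡ 63 (mod 127)
63^2 ≡ 32 (mod 127)
63^3 ≡ 111 (mod 127)
63^6 ≡ 2 (mod 127)
63^7 ≡ 126 (mod 127)
63^9 ≡ 95 (mod 127)
63^14 ≡ 1 (mod 127) ✓
So ord_127(63) = 14, hence |⟨63⟩| = 14.
The index is φ(127) / ord(63) = 126 / 14 = 9.

9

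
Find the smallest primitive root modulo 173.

2

φ(173) = 173 − 1 = 172 = 2^2 · 43.
Test candidates g = 2, 3, … against the prime factors q ∈ {2, 43} of φ(173): g is a generator iff g^(172/q) ≢ 1 for every such q.
g = 2: 2^86 ≡ 172; 2^4 ≡ 16 — none is 1, so 2 is a primitive root.
Hence the least primitive root of 173 is 2.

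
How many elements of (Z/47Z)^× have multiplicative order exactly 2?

φ(47) = 47 − 1 = 46 = 2 · 23.
(Z/47Z)^× is cyclic (|G| = 46); a cyclic group of order m has exactly φ(d) elements of each order d | m, and none otherwise.
2 | 46, and φ(2) = 2 − 1 = 1.

1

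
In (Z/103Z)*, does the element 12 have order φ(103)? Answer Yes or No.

φ(103) = 103 − 1 = 102 = 2 · 3 · 17.
An element g generates (Z/103Z)^× iff g^(102/q) ≢ 1 (mod 103) for each prime q ∈ {2, 3, 17}.
12^51 ≡ 102 (mod 103)  [q = 2: ≢ 1 ✓]
12^34 ≡ 56 (mod 103)  [q = 3: ≢ 1 ✓]
12^6 ≡ 14 (mod 103)  [q = 17: ≢ 1 ✓]
None equal 1, so ord_103(12) = 102: 12 is a primitive root.

Yes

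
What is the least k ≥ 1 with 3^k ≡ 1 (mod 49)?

By Lagrange's theorem, ord_49(3) divides φ(49) = φ(7^2) = 7·(7−1) = 42 = 2 · 3 · 7.
Divisors of 42: 1, 2, 3, 6, 7, 14, 21, 42.
Test each divisor d:
3^1 ≡ 3 (mod 49)
3^2 ≡ 9 (mod 49)
3^3 ≡ 27 (mod 49)
3^6 ≡ 43 (mod 49)
3^7 ≡ 31 (mod 49)
3^14 ≡ 30 (mod 49)
3^21 ≡ 48 (mod 49)
3^42 ≡ 1 (mod 49) ✓
So ord_49(3) = 42.

42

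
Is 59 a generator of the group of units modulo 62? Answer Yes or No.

No

φ(62) = φ(2)·φ(31) = 1·30 = 30 = 2 · 3 · 5.
An element g generates (Z/62Z)^× iff g^(30/q) ≢ 1 (mod 62) for each prime q ∈ {2, 3, 5}.
59^15 ≡ 1 (mod 62)  [q = 2: ≡ 1 ✗]
59^10 ≡ 25 (mod 62)  [q = 3: ≢ 1 ✓]
59^6 ≡ 47 (mod 62)  [q = 5: ≢ 1 ✓]
Since 59^15 ≡ 1, the order of 59 divides 15 < 30, so 59 is not a primitive root.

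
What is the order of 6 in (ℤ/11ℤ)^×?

The order of 6 must divide φ(11) = 11 − 1 = 10 = 2 · 5.
Divisors of 10: 1, 2, 5, 10.
Test each divisor d:
6^1 ≡ 6
6^2 ≡ 3
6^5 ≡ 10
6^10 ≡ 1
Hence ord(6) = 10.

10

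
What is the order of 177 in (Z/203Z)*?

Since 177 ∈ (Z/203Z)^×, its order divides φ(203) = φ(7·29) = (7−1)·(29−1) = 6·28 = 168 = 2^3 · 3 · 7.
Divisors of 168: 1, 2, 3, 4, 6, 7, 8, 12, 14, 21, 24, 28, 42, 56, 84, 168.
Test each divisor d:
177^1 ≡ 177 (mod 203)
177^2 ≡ 67 (mod 203)
177^3 ≡ 85 (mod 203)
177^4 ≡ 23 (mod 203)
177^6 ≡ 120 (mod 203)
177^7 ≡ 128 (mod 203)
177^8 ≡ 123 (mod 203)
177^12 ≡ 190 (mod 203)
177^14 ≡ 144 (mod 203)
177^21 ≡ 162 (mod 203)
177^24 ≡ 169 (mod 203)
177^28 ≡ 30 (mod 203)
177^42 ≡ 57 (mod 203)
177^56 ≡ 88 (mod 203)
177^84 ≡ 1 (mod 203) ✓
So ord_203(177) = 84.

84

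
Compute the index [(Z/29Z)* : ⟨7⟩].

4

By Lagrange's theorem, ord_29(7) divides φ(29) = 29 − 1 = 28 = 2^2 · 7.
Divisors of 28: 1, 2, 4, 7, 14, 28.
Evaluate successive powers at the divisors of 28:
7^1 ≡ 7
7^2 ≡ 20
7^4 ≡ 23
7^7 ≡ 1
The order of 7 is 7, so the subgroup it generates has 7 elements.
[(Z/29Z)^× : ⟨7⟩] = 28/7 = 4.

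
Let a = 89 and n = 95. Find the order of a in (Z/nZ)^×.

18

By Lagrange's theorem, ord_95(89) divides φ(95) = φ(5·19) = (5−1)·(19−1) = 4·18 = 72 = 2^3 · 3^2.
Divisors of 72: 1, 2, 3, 4, 6, 8, 9, 12, 18, 24, 36, 72.
Check 89^d mod 95 for each divisor in increasing order:
89^1 ≡ 89 (mod 95)
89^2 ≡ 36 (mod 95)
89^3 ≡ 69 (mod 95)
89^4 ≡ 61 (mod 95)
89^6 ≡ 11 (mod 95)
89^8 ≡ 16 (mod 95)
89^9 ≡ 94 (mod 95)
89^12 ≡ 26 (mod 95)
89^18 ≡ 1 (mod 95) ✓
The smallest such exponent is 18, so the order of 89 is 18.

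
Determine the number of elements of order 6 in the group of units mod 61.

2

φ(61) = 61 − 1 = 60 = 2^2 · 3 · 5.
Since (Z/61Z)^× is cyclic of order 60, the number of elements of order d is φ(d) when d | 60 and 0 otherwise.
6 = 2 · 3 divides 60, and φ(6) = 2.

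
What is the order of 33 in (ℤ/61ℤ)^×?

The order of 33 must divide φ(61) = 61 − 1 = 60 = 2^2 · 3 · 5.
Divisors of 60: 1, 2, 3, 4, 5, 6, 10, 12, 15, 20, 30, 60.
Test each divisor d:
33^1 ≡ 33 (mod 61)
33^2 ≡ 52 (mod 61)
33^3 ≡ 8 (mod 61)
33^4 ≡ 20 (mod 61)
33^5 ≡ 50 (mod 61)
33^6 ≡ 3 (mod 61)
33^10 ≡ 60 (mod 61)
33^12 ≡ 9 (mod 61)
33^15 ≡ 11 (mod 61)
33^20 ≡ 1 (mod 61) ✓
Hence ord(33) = 20.

20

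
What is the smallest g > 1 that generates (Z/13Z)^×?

φ(13) = 13 − 1 = 12 = 2^2 · 3.
Test candidates g = 2, 3, … against the prime factors q ∈ {2, 3} of φ(13): g is a generator iff g^(12/q) ≢ 1 for every such q.
g = 2: 2^6 ≡ 12; 2^4 ≡ 3 — none is 1, so 2 is a primitive root.
So 2 is the smallest generator of (Z/13Z)^×.

2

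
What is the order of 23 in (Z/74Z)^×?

12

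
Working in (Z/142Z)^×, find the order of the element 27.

35

The order of 27 must divide φ(142) = φ(2)·φ(71) = 1·70 = 70 = 2 · 5 · 7.
Divisors of 70: 1, 2, 5, 7, 10, 14, 35, 70.
Check 27^d mod 142 for each divisor in increasing order:
27^1 ≡ 27 (mod 142)
27^2 ≡ 19 (mod 142)
27^5 ≡ 91 (mod 142)
27^7 ≡ 25 (mod 142)
27^10 ≡ 45 (mod 142)
27^14 ≡ 57 (mod 142)
27^35 ≡ 1 (mod 142) ✓
The smallest such exponent is 35, so the order of 27 is 35.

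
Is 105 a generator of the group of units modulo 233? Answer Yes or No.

φ(233) = 233 − 1 = 232 = 2^3 · 29.
It suffices to check that the order of 105 is not a proper divisor of 232: compute 105^(232/q) for q ∈ {2, 29}.
105^116 ≡ 1 (mod 233)  [q = 2: ≡ 1 ✗]
105^8 ≡ 175 (mod 233)  [q = 29: ≢ 1 ✓]
The check at q = 2 fails, so 105 generates a proper subgroup.

No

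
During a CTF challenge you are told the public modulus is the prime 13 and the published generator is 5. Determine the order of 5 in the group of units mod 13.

4

Since 5 ∈ (Z/13Z)^×, its order divides φ(13) = 13 − 1 = 12 = 2^2 · 3.
Divisors of 12: 1, 2, 3, 4, 6, 12.
Compute 5^d (mod 13) for the divisors d until we hit 1:
5^1 ≡ 5 (mod 13)
5^2 ≡ 12 (mod 13)
5^3 ≡ 8 (mod 13)
5^4 ≡ 1 (mod 13) ✓
Hence ord(5) = 4.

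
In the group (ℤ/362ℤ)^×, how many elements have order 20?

8

φ(362) = φ(2)·φ(181) = 1·180 = 180 = 2^2 · 3^2 · 5.
(Z/362Z)^× is cyclic (|G| = 180); a cyclic group of order m has exactly φ(d) elements of each order d | m, and none otherwise.
20 = 2^2 · 5 divides 180, and φ(20) = 8.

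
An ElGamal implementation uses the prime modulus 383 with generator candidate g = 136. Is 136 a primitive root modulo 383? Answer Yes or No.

φ(383) = 383 − 1 = 382 = 2 · 191.
An element g generates (Z/383Z)^× iff g^(382/q) ≢ 1 (mod 383) for each prime q ∈ {2, 191}.
136^191 ≡ 1 (mod 383)  [q = 2: ≡ 1 ✗]
136^2 ≡ 112 (mod 383)  [q = 191: ≢ 1 ✓]
136^191 ≡ 1 shows ord(136) | 191, strictly less than φ(383); not a primitive root.

No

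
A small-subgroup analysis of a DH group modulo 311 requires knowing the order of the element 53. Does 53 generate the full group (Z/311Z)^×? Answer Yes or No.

No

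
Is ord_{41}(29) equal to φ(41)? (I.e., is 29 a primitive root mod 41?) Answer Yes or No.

Yes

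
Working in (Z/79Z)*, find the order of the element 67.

The order of 67 must divide φ(79) = 79 − 1 = 78 = 2 · 3 · 13.
Divisors of 78: 1, 2, 3, 6, 13, 26, 39, 78.
Check 67^d mod 79 for each divisor in increasing order:
67^1 ≡ 67 (mod 79)
67^2 ≡ 65 (mod 79)
67^3 ≡ 10 (mod 79)
67^6 ≡ 21 (mod 79)
67^13 ≡ 1 (mod 79) ✓
Hence ord(67) = 13.

13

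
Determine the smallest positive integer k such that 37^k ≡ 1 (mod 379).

63

The order of 37 must divide φ(379) = 379 − 1 = 378 = 2 · 3^3 · 7.
Divisors of 378: 1, 2, 3, 6, 7, 9, 14, 18, 21, 27, 42, 54, 63, 126, 189, 378.
Compute 37^d (mod 379) for the divisors d until we hit 1:
37^1 ≡ 37 (mod 379)
37^2 ≡ 232 (mod 379)
37^3 ≡ 246 (mod 379)
37^6 ≡ 255 (mod 379)
37^7 ≡ 339 (mod 379)
37^9 ≡ 195 (mod 379)
37^14 ≡ 84 (mod 379)
37^18 ≡ 125 (mod 379)
37^21 ≡ 51 (mod 379)
37^27 ≡ 119 (mod 379)
37^42 ≡ 327 (mod 379)
37^54 ≡ 138 (mod 379)
37^63 ≡ 1 (mod 379) ✓
Therefore the multiplicative order of 37 modulo 379 is 63.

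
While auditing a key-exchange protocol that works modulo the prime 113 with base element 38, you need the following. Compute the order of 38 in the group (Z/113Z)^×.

The order of 38 must divide φ(113) = 113 − 1 = 112 = 2^4 · 7.
Divisors of 112: 1, 2, 4, 7, 8, 14, 16, 28, 56, 112.
Compute 38^d (mod 113) for the divisors d until we hit 1:
38^1 ≡ 38 (mod 113)
38^2 ≡ 88 (mod 113)
38^4 ≡ 60 (mod 113)
38^7 ≡ 65 (mod 113)
38^8 ≡ 97 (mod 113)
38^14 ≡ 44 (mod 113)
38^16 ≡ 30 (mod 113)
38^28 ≡ 15 (mod 113)
38^56 ≡ 112 (mod 113)
38^112 ≡ 1 (mod 113) ✓
Hence ord(38) = 112.

112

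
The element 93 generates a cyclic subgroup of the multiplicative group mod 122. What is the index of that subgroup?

5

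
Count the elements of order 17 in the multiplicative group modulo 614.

φ(614) = φ(2)·φ(307) = 1·306 = 306 = 2 · 3^2 · 17.
Since (Z/614Z)^× is cyclic of order 306, the number of elements of order d is φ(d) when d | 306 and 0 otherwise.
17 | 306, and φ(17) = 17 − 1 = 16.

16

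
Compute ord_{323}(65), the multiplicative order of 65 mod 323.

The order of 65 must divide φ(323) = φ(17·19) = (17−1)·(19−1) = 16·18 = 288 = 2^5 · 3^2.
Divisors of 288: 1, 2, 3, 4, 6, 8, 9, 12, 16, 18, 24, 32, 36, 48, 72, 96, 144, 288.
Test each divisor d:
65^1 ≡ 65 (mod 323)
65^2 ≡ 26 (mod 323)
65^3 ≡ 75 (mod 323)
65^4 ≡ 30 (mod 323)
65^6 ≡ 134 (mod 323)
65^8 ≡ 254 (mod 323)
65^9 ≡ 37 (mod 323)
65^12 ≡ 191 (mod 323)
65^16 ≡ 239 (mod 323)
65^18 ≡ 77 (mod 323)
65^24 ≡ 305 (mod 323)
65^32 ≡ 273 (mod 323)
65^36 ≡ 115 (mod 323)
65^48 ≡ 1 (mod 323) ✓
Hence ord(65) = 48.

48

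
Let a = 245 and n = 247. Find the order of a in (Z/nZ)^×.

ord(245) | φ(247) = φ(13·19) = (13−1)·(19−1) = 12·18 = 216 = 2^3 · 3^3.
Divisors of 216: 1, 2, 3, 4, 6, 8, 9, 12, 18, 24, 27, 36, 54, 72, 108, 216.
Check 245^d mod 247 for each divisor in increasing order:
245^1 ≡ 245 (mod 247)
245^2 ≡ 4 (mod 247)
245^3 ≡ 239 (mod 247)
245^4 ≡ 16 (mod 247)
245^6 ≡ 64 (mod 247)
245^8 ≡ 9 (mod 247)
245^9 ≡ 229 (mod 247)
245^12 ≡ 144 (mod 247)
245^18 ≡ 77 (mod 247)
245^24 ≡ 235 (mod 247)
245^27 ≡ 96 (mod 247)
245^36 ≡ 1 (mod 247) ✓
The smallest such exponent is 36, so the order of 245 is 36.

36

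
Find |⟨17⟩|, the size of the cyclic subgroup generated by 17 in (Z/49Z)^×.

42

Since 17 ∈ (Z/49Z)^×, its order divides φ(49) = φ(7^2) = 7·(7−1) = 42 = 2 · 3 · 7.
Divisors of 42: 1, 2, 3, 6, 7, 14, 21, 42.
Evaluate successive powers at the divisors of 42:
17^1 ≡ 17 (mod 49)
17^2 ≡ 44 (mod 49)
17^3 ≡ 13 (mod 49)
17^6 ≡ 22 (mod 49)
17^7 ≡ 31 (mod 49)
17^14 ≡ 30 (mod 49)
17^21 ≡ 48 (mod 49)
17^42 ≡ 1 (mod 49) ✓
Therefore the multiplicative order of 17 modulo 49 is 42.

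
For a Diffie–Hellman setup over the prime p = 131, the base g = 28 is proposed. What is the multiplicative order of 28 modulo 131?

65

Since 28 ∈ (Z/131Z)^×, its order divides φ(131) = 131 − 1 = 130 = 2 · 5 · 13.
Divisors of 130: 1, 2, 5, 10, 13, 26, 65, 130.
Compute 28^d (mod 131) for the divisors d until we hit 1:
28^1 ≡ 28 (mod 131)
28^2 ≡ 129 (mod 131)
28^5 ≡ 112 (mod 131)
28^10 ≡ 99 (mod 131)
28^13 ≡ 89 (mod 131)
28^26 ≡ 61 (mod 131)
28^65 ≡ 1 (mod 131) ✓
The smallest such exponent is 65, so the order of 28 is 65.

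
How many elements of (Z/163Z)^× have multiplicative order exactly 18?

6

φ(163) = 163 − 1 = 162 = 2 · 3^4.
(Z/163Z)^× is cyclic (|G| = 162); a cyclic group of order m has exactly φ(d) elements of each order d | m, and none otherwise.
18 = 2 · 3^2 divides 162, and φ(18) = 6.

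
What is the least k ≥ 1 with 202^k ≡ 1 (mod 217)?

10

ord(202) | φ(217) = φ(7·31) = (7−1)·(31−1) = 6·30 = 180 = 2^2 · 3^2 · 5.
Divisors of 180: 1, 2, 3, 4, 5, 6, 9, 10, 12, 15, 18, 20, 30, 36, 45, 60, 90, 180.
Evaluate successive powers at the divisors of 180:
202^1 ≡ 202 (mod 217)
202^2 ≡ 8 (mod 217)
202^3 ≡ 97 (mod 217)
202^4 ≡ 64 (mod 217)
202^5 ≡ 125 (mod 217)
202^6 ≡ 78 (mod 217)
202^9 ≡ 188 (mod 217)
202^10 ≡ 1 (mod 217) ✓
So ord_217(202) = 10.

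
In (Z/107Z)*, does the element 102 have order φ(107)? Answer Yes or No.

No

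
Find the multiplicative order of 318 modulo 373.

Since 318 ∈ (Z/373Z)^×, its order divides φ(373) = 373 − 1 = 372 = 2^2 · 3 · 31.
Divisors of 372: 1, 2, 3, 4, 6, 12, 31, 62, 93, 124, 186, 372.
Test each divisor d:
318^1 ≡ 318 (mod 373)
318^2 ≡ 41 (mod 373)
318^3 ≡ 356 (mod 373)
318^4 ≡ 189 (mod 373)
318^6 ≡ 289 (mod 373)
318^12 ≡ 342 (mod 373)
318^31 ≡ 1 (mod 373) ✓
Therefore the multiplicative order of 318 modulo 373 is 31.

31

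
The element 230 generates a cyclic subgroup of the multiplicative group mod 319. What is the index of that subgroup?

10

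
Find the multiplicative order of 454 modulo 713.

330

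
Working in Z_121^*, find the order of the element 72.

110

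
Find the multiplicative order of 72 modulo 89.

ord(72) | φ(89) = 89 − 1 = 88 = 2^3 · 11.
Divisors of 88: 1, 2, 4, 8, 11, 22, 44, 88.
Evaluate successive powers at the divisors of 88:
72^1 ≡ 72 (mod 89)
72^2 ≡ 22 (mod 89)
72^4 ≡ 39 (mod 89)
72^8 ≡ 8 (mod 89)
72^11 ≡ 34 (mod 89)
72^22 ≡ 88 (mod 89)
72^44 ≡ 1 (mod 89) ✓
The smallest such exponent is 44, so the order of 72 is 44.

44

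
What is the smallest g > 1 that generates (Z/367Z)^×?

6

φ(367) = 367 − 1 = 366 = 2 · 3 · 61.
Test candidates g = 2, 3, … against the prime factors q ∈ {2, 3, 61} of φ(367): g is a generator iff g^(366/q) ≢ 1 for every such q.
g = 2: 2^183 ≡ 1 — hits 1, so not a primitive root.
g = 3: 3^183 ≡ 366; 3^122 ≡ 1 — hits 1, so not a primitive root.
g = 4: 4^183 ≡ 1 — hits 1, so not a primitive root.
g = 5: 5^183 ≡ 366; 5^122 ≡ 1 — hits 1, so not a primitive root.
g = 6: 6^183 ≡ 366; 6^122 ≡ 283; 6^6 ≡ 47 — none is 1, so 6 is a primitive root.
The smallest primitive root modulo 367 is 6.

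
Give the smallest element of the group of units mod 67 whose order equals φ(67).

2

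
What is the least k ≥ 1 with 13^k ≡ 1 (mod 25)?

Since 13 ∈ (Z/25Z)^×, its order divides φ(25) = φ(5^2) = 5·(5−1) = 20 = 2^2 · 5.
Divisors of 20: 1, 2, 4, 5, 10, 20.
Check 13^d mod 25 for each divisor in increasing order:
13^1 ≡ 13 (mod 25)
13^2 ≡ 19 (mod 25)
13^4 ≡ 11 (mod 25)
13^5 ≡ 18 (mod 25)
13^10 ≡ 24 (mod 25)
13^20 ≡ 1 (mod 25) ✓
Therefore the multiplicative order of 13 modulo 25 is 20.

20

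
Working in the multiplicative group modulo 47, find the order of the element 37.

23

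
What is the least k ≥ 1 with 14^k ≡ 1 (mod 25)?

ord(14) | φ(25) = φ(5^2) = 5·(5−1) = 20 = 2^2 · 5.
Divisors of 20: 1, 2, 4, 5, 10, 20.
Check 14^d mod 25 for each divisor in increasing order:
14^1 ≡ 14 (mod 25)
14^2 ≡ 21 (mod 25)
14^4 ≡ 16 (mod 25)
14^5 ≡ 24 (mod 25)
14^10 ≡ 1 (mod 25) ✓
Hence ord(14) = 10.

10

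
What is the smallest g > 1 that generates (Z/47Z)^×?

5

φ(47) = 47 − 1 = 46 = 2 · 23.
Test candidates g = 2, 3, … against the prime factors q ∈ {2, 23} of φ(47): g is a generator iff g^(46/q) ≢ 1 for every such q.
g = 2: 2^23 ≡ 1 — hits 1, so not a primitive root.
g = 3: 3^23 ≡ 1 — hits 1, so not a primitive root.
g = 4: 4^23 ≡ 1 — hits 1, so not a primitive root.
g = 5: 5^23 ≡ 46; 5^2 ≡ 25 — none is 1, so 5 is a primitive root.
Hence the least primitive root of 47 is 5.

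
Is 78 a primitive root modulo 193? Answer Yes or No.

φ(193) = 193 − 1 = 192 = 2^6 · 3.
Test 78^(192/q) mod 193 for each prime factor q of 192:
78^96 ≡ 192 (mod 193)  [q = 2: ≢ 1 ✓]
78^64 ≡ 84 (mod 193)  [q = 3: ≢ 1 ✓]
All checks pass, so 78 has order 192 and is a primitive root modulo 193.

Yes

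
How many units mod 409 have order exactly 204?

φ(409) = 409 − 1 = 408 = 2^3 · 3 · 17.
In a cyclic group of order 408, there are φ(d) elements of order d for each divisor d of 408, and zero for non-divisors.
204 = 2^2 · 3 · 17 divides 408, and φ(204) = 64.

64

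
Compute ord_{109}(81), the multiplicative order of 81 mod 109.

ord(81) | φ(109) = 109 − 1 = 108 = 2^2 · 3^3.
Divisors of 108: 1, 2, 3, 4, 6, 9, 12, 18, 27, 36, 54, 108.
Compute 81^d (mod 109) for the divisors d until we hit 1:
81^1 ≡ 81 (mod 109)
81^2 ≡ 21 (mod 109)
81^3 ≡ 66 (mod 109)
81^4 ≡ 5 (mod 109)
81^6 ≡ 105 (mod 109)
81^9 ≡ 63 (mod 109)
81^12 ≡ 16 (mod 109)
81^18 ≡ 45 (mod 109)
81^27 ≡ 1 (mod 109) ✓
The smallest such exponent is 27, so the order of 81 is 27.

27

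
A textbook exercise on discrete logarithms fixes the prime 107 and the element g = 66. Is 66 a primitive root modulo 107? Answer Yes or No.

Yes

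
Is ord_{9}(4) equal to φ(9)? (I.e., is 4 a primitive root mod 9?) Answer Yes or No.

No

φ(9) = φ(3^2) = 3·(3−1) = 6 = 2 · 3.
An element g generates (Z/9Z)^× iff g^(6/q) ≢ 1 (mod 9) for each prime q ∈ {2, 3}.
4^3 ≡ 1 (mod 9)  [q = 2: ≡ 1 ✗]
4^2 ≡ 7 (mod 9)  [q = 3: ≢ 1 ✓]
4^3 ≡ 1 shows ord(4) | 3, strictly less than φ(9); not a primitive root.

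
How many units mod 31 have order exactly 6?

2

φ(31) = 31 − 1 = 30 = 2 · 3 · 5.
Since (Z/31Z)^× is cyclic of order 30, the number of elements of order d is φ(d) when d | 30 and 0 otherwise.
6 = 2 · 3 divides 30, and φ(6) = 2.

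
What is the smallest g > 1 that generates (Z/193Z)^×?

5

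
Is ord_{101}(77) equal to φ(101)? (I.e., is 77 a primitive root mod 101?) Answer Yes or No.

No

φ(101) = 101 − 1 = 100 = 2^2 · 5^2.
It suffices to check that the order of 77 is not a proper divisor of 100: compute 77^(100/q) for q ∈ {2, 5}.
77^50 ≡ 1 (mod 101)  [q = 2: ≡ 1 ✗]
77^20 ≡ 36 (mod 101)  [q = 5: ≢ 1 ✓]
Since 77^50 ≡ 1, the order of 77 divides 50 < 100, so 77 is not a primitive root.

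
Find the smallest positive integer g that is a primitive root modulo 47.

φ(47) = 47 − 1 = 46 = 2 · 23.
Test candidates g = 2, 3, … against the prime factors q ∈ {2, 23} of φ(47): g is a generator iff g^(46/q) ≢ 1 for every such q.
g = 2: 2^23 ≡ 1 — hits 1, so not a primitive root.
g = 3: 3^23 ≡ 1 — hits 1, so not a primitive root.
g = 4: 4^23 ≡ 1 — hits 1, so not a primitive root.
g = 5: 5^23 ≡ 46; 5^2 ≡ 25 — none is 1, so 5 is a primitive root.
Hence the least primitive root of 47 is 5.

5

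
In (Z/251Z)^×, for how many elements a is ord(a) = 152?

0

φ(251) = 251 − 1 = 250 = 2 · 5^3.
(Z/251Z)^× is cyclic (|G| = 250); a cyclic group of order m has exactly φ(d) elements of each order d | m, and none otherwise.
152 does not divide 250, so no element of (Z/251Z)^× has order 152.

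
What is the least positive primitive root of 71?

7

φ(71) = 71 − 1 = 70 = 2 · 5 · 7.
g is a primitive root iff g^(70/q) ≢ 1 (mod 71) for each prime q ∈ {2, 5, 7}.
g = 2: 2^35 ≡ 1 — hits 1, so not a primitive root.
g = 3: 3^35 ≡ 1 — hits 1, so not a primitive root.
g = 4: 4^35 ≡ 1 — hits 1, so not a primitive root.
g = 5: 5^35 ≡ 1 — hits 1, so not a primitive root.
g = 6: 6^35 ≡ 1 — hits 1, so not a primitive root.
g = 7: 7^35 ≡ 70; 7^14 ≡ 54; 7^10 ≡ 45 — none is 1, so 7 is a primitive root.
So 7 is the smallest generator of (Z/71Z)^×.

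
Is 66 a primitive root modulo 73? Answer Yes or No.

No

φ(73) = 73 − 1 = 72 = 2^3 · 3^2.
It suffices to check that the order of 66 is not a proper divisor of 72: compute 66^(72/q) for q ∈ {2, 3}.
66^36 ≡ 72 (mod 73)  [q = 2: ≢ 1 ✓]
66^24 ≡ 1 (mod 73)  [q = 3: ≡ 1 ✗]
Since 66^24 ≡ 1, the order of 66 divides 24 < 72, so 66 is not a primitive root.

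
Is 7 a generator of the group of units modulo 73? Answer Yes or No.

φ(73) = 73 − 1 = 72 = 2^3 · 3^2.
7 is a primitive root mod 73 iff 7^(φ(73)/q) ≢ 1 for every prime q | φ(73), i.e. q ∈ {2, 3}.
7^36 ≡ 72 (mod 73)  [q = 2: ≢ 1 ✓]
7^24 ≡ 1 (mod 73)  [q = 3: ≡ 1 ✗]
The check at q = 3 fails, so 7 generates a proper subgroup.

No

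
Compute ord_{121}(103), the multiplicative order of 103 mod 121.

55

By Lagrange's theorem, ord_121(103) divides φ(121) = φ(11^2) = 11·(11−1) = 110 = 2 · 5 · 11.
Divisors of 110: 1, 2, 5, 10, 11, 22, 55, 110.
Check 103^d mod 121 for each divisor in increasing order:
103^1 ≡ 103 (mod 121)
103^2 ≡ 82 (mod 121)
103^5 ≡ 89 (mod 121)
103^10 ≡ 56 (mod 121)
103^11 ≡ 81 (mod 121)
103^22 ≡ 27 (mod 121)
103^55 ≡ 1 (mod 121) ✓
Hence ord(103) = 55.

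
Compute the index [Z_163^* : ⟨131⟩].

By Lagrange's theorem, ord_163(131) divides φ(163) = 163 − 1 = 162 = 2 · 3^4.
Divisors of 162: 1, 2, 3, 6, 9, 18, 27, 54, 81, 162.
Compute 131^d (mod 163) for the divisors d until we hit 1:
131^1 ≡ 131 (mod 163)
131^2 ≡ 46 (mod 163)
131^3 ≡ 158 (mod 163)
131^6 ≡ 25 (mod 163)
131^9 ≡ 38 (mod 163)
131^18 ≡ 140 (mod 163)
131^27 ≡ 104 (mod 163)
131^54 ≡ 58 (mod 163)
131^81 ≡ 1 (mod 163) ✓
The order of 131 is 81, so the subgroup it generates has 81 elements.
Index = |(Z/163Z)^×| / |⟨131⟩| = 162 / 81 = 2.

2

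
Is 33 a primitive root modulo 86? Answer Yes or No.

φ(86) = φ(2)·φ(43) = 1·42 = 42 = 2 · 3 · 7.
An element g generates (Z/86Z)^× iff g^(42/q) ≢ 1 (mod 86) for each prime q ∈ {2, 3, 7}.
33^21 ≡ 85 (mod 86)  [q = 2: ≢ 1 ✓]
33^14 ≡ 79 (mod 86)  [q = 3: ≢ 1 ✓]
33^6 ≡ 35 (mod 86)  [q = 7: ≢ 1 ✓]
None equal 1, so ord_86(33) = 42: 33 is a primitive root.

Yes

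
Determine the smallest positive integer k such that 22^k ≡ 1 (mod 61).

The order of 22 must divide φ(61) = 61 − 1 = 60 = 2^2 · 3 · 5.
Divisors of 60: 1, 2, 3, 4, 5, 6, 10, 12, 15, 20, 30, 60.
Compute 22^d (mod 61) for the divisors d until we hit 1:
22^1 ≡ 22
22^2 ≡ 57
22^3 ≡ 34
22^4 ≡ 16
22^5 ≡ 47
22^6 ≡ 58
22^10 ≡ 13
22^12 ≡ 9
22^15 ≡ 1
Therefore the multiplicative order of 22 modulo 61 is 15.

15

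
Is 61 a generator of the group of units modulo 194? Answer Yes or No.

No

φ(194) = φ(2)·φ(97) = 1·96 = 96 = 2^5 · 3.
61 is a primitive root mod 194 iff 61^(φ(194)/q) ≢ 1 for every prime q | φ(194), i.e. q ∈ {2, 3}.
61^48 ≡ 1 (mod 194)  [q = 2: ≡ 1 ✗]
61^32 ≡ 35 (mod 194)  [q = 3: ≢ 1 ✓]
61^48 ≡ 1 shows ord(61) | 48, strictly less than φ(194); not a primitive root.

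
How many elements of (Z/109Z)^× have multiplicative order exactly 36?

12

φ(109) = 109 − 1 = 108 = 2^2 · 3^3.
(Z/109Z)^× is cyclic (|G| = 108); a cyclic group of order m has exactly φ(d) elements of each order d | m, and none otherwise.
36 = 2^2 · 3^2 divides 108, and φ(36) = 12.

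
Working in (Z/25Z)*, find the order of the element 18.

4

Since 18 ∈ (Z/25Z)^×, its order divides φ(25) = φ(5^2) = 5·(5−1) = 20 = 2^2 · 5.
Divisors of 20: 1, 2, 4, 5, 10, 20.
Compute 18^d (mod 25) for the divisors d until we hit 1:
18^1 ≡ 18 (mod 25)
18^2 ≡ 24 (mod 25)
18^4 ≡ 1 (mod 25) ✓
Therefore the multiplicative order of 18 modulo 25 is 4.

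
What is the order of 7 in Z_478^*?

ord(7) | φ(478) = φ(2)·φ(239) = 1·238 = 238 = 2 · 7 · 17.
Divisors of 238: 1, 2, 7, 14, 17, 34, 119, 238.
Evaluate successive powers at the divisors of 238:
7^1 ≡ 7
7^2 ≡ 49
7^7 ≡ 427
7^14 ≡ 211
7^17 ≡ 195
7^34 ≡ 263
7^119 ≡ 477
7^238 ≡ 1
Hence ord(7) = 238.

238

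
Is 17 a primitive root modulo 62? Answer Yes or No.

Yes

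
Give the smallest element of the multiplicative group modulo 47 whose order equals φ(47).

5

φ(47) = 47 − 1 = 46 = 2 · 23.
Test candidates g = 2, 3, … against the prime factors q ∈ {2, 23} of φ(47): g is a generator iff g^(46/q) ≢ 1 for every such q.
g = 2: 2^23 ≡ 1 — hits 1, so not a primitive root.
g = 3: 3^23 ≡ 1 — hits 1, so not a primitive root.
g = 4: 4^23 ≡ 1 — hits 1, so not a primitive root.
g = 5: 5^23 ≡ 46; 5^2 ≡ 25 — none is 1, so 5 is a primitive root.
The smallest primitive root modulo 47 is 5.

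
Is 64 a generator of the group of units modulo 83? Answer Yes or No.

No

φ(83) = 83 − 1 = 82 = 2 · 41.
An element g generates (Z/83Z)^× iff g^(82/q) ≢ 1 (mod 83) for each prime q ∈ {2, 41}.
64^41 ≡ 1 (mod 83)  [q = 2: ≡ 1 ✗]
64^2 ≡ 29 (mod 83)  [q = 41: ≢ 1 ✓]
Since 64^41 ≡ 1, the order of 64 divides 41 < 82, so 64 is not a primitive root.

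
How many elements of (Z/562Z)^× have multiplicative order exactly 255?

φ(562) = φ(2)·φ(281) = 1·280 = 280 = 2^3 · 5 · 7.
In a cyclic group of order 280, there are φ(d) elements of order d for each divisor d of 280, and zero for non-divisors.
Here 280 is not a multiple of 255, so there are no elements of order 255.

0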